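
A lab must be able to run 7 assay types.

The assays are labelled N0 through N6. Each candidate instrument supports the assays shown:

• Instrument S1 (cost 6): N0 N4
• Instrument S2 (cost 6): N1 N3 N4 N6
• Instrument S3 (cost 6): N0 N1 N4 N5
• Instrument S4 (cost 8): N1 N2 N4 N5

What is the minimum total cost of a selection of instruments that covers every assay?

S2, S3, S4 together cover every assay (S2 ∪ S3 ∪ S4 = {N0, N1, N2, N3, N4, N5, N6}); total cost 6 + 6 + 8 = 20.
No covering selection has total cost below 20.

20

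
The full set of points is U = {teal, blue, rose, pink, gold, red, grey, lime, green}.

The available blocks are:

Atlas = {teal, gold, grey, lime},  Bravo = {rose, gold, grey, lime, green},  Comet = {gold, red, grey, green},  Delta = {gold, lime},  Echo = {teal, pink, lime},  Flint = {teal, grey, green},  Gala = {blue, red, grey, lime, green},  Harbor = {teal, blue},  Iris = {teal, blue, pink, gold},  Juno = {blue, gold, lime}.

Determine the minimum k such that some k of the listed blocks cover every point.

3

Take {Bravo, Echo, Gala}. Their union is {teal, blue, rose, pink, gold, red, grey, lime, green}, which is all 9 points.
Only Bravo contains rose, so Bravo is forced; the remaining 4 points need at least 2 more blocks (each remaining block adds at most 3) — so at least 3 blocks are needed, and 3 is optimal.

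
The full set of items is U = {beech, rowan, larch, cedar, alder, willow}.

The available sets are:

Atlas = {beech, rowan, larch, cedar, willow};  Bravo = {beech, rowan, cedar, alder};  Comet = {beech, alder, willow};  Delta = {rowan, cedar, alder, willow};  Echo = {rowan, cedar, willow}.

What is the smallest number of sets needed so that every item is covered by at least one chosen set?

Take {Atlas, Comet}. Their union is {beech, rowan, larch, cedar, alder, willow}, which is all 6 items.
No single set has all 6 items (the largest, Atlas, has 5), so 2 is optimal.

2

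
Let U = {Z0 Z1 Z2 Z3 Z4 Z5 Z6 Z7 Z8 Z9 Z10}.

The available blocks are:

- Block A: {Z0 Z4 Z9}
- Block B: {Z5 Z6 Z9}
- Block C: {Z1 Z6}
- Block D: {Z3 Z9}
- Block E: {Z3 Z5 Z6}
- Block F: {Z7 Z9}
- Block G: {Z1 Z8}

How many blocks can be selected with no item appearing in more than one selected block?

3

A, E, G are pairwise disjoint (A={Z0,Z4,Z9}; E={Z3,Z5,Z6}; G={Z1,Z8}).
Every remaining block overlaps one of these, and no 4 of the listed blocks are pairwise disjoint, so 3 is the maximum.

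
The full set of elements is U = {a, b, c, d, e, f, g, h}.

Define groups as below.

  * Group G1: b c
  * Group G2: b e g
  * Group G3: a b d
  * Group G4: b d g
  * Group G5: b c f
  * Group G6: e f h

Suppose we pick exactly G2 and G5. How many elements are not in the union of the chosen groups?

Union of G2, G5 = {b, c, e, f, g}.
Not covered: a, d, h — 3 elements.

3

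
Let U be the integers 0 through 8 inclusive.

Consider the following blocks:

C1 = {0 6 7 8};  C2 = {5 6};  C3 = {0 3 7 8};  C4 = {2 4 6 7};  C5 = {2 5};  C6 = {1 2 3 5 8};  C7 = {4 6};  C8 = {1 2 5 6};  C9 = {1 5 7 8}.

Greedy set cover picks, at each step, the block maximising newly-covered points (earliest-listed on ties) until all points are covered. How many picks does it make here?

3

Greedy: pick C6 (covers 5 new) → pick C1 (covers 3 new) → pick C4 (covers 1 new). Total picks: 3.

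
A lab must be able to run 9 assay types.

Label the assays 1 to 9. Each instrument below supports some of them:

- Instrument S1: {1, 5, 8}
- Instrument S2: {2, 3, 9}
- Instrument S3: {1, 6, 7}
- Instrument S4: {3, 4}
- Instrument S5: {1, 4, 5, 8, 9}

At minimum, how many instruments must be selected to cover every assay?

3

S2 and S3 and S5 together: S2 ∪ S3 ∪ S5 = {1, 2, 3, 4, 5, 6, 7, 8, 9} — every assay is covered.
Only S2 contains 2, so S2 is forced; the remaining 6 assays need at least 2 more instruments (each remaining instrument adds at most 4) — so at least 3 instruments are needed, and 3 is optimal.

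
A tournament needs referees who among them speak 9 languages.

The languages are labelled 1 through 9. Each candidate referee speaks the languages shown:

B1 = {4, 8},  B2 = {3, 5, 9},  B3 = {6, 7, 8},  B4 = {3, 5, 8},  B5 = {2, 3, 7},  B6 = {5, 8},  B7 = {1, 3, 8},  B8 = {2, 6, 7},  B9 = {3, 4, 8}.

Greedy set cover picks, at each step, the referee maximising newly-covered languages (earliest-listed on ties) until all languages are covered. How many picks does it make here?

Greedy: pick B2 (covers 3 new) → pick B3 (covers 3 new) → pick B1 (covers 1 new) → pick B5 (covers 1 new) → pick B7 (covers 1 new). Total picks: 5.
(The true minimum cover uses only 4 referees, so greedy is not optimal here.)

5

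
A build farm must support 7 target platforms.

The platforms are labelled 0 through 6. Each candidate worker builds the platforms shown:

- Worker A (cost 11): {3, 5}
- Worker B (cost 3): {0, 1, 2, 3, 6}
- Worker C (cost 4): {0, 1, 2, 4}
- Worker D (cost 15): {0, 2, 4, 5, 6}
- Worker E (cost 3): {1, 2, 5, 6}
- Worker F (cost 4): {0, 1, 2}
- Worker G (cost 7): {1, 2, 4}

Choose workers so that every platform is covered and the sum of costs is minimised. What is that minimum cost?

10

B, C, E together cover every platform (B ∪ C ∪ E = {0, 1, 2, 3, 4, 5, 6}); total cost 3 + 4 + 3 = 10.
No covering selection has total cost below 10.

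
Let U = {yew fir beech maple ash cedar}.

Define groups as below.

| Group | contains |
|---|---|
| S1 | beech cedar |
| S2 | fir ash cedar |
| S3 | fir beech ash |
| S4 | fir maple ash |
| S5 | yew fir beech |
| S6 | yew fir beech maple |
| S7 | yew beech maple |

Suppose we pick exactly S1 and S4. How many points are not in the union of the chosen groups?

Union of S1, S4 = {fir, beech, maple, ash, cedar}.
Not covered: yew — 1 point.

1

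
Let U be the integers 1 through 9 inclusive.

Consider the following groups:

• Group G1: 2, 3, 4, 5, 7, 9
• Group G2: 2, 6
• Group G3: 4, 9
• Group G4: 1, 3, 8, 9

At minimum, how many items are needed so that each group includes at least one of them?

H = {6, 9} meets every group (each contains at least one member of H), and |H| = 2.
The groups G2, G3 are pairwise disjoint, so any hitting set needs a separate item for each — at least 2. Hence 2 is optimal.

2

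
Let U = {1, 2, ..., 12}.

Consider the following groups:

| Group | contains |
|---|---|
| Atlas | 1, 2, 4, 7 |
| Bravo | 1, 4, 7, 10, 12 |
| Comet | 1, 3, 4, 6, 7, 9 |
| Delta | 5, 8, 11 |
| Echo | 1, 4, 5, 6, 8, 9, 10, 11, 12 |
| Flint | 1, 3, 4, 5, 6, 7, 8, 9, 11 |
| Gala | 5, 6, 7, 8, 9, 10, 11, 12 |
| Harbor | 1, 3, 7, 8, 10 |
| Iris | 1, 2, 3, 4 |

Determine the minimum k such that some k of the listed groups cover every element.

2

Take {Gala, Iris}. Their union is {1, 2, 3, 4, 5, 6, 7, 8, 9, 10, 11, 12}, which is all 12 elements.
No single group has all 12 elements (the largest, Echo, has 9), so 2 is optimal.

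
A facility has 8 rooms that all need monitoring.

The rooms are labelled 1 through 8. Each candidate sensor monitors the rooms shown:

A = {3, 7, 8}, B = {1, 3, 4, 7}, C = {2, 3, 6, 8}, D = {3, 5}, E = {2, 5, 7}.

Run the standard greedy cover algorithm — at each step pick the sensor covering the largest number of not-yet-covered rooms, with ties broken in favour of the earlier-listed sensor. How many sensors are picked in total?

Greedy: pick B (covers 4 new) → pick C (covers 3 new) → pick D (covers 1 new). Total picks: 3.

3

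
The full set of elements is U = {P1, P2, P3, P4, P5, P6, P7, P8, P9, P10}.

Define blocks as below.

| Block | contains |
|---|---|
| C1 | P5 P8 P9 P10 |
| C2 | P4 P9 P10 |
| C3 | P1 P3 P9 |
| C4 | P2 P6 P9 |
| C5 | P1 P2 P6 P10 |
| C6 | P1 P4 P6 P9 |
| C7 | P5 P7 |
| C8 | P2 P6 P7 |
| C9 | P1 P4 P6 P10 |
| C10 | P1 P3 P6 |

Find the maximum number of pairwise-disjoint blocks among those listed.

C2, C7, C10 are pairwise disjoint (C2={P4,P9,P10}; C7={P5,P7}; C10={P1,P3,P6}).
Every remaining block overlaps one of these, and no 4 of the listed blocks are pairwise disjoint, so 3 is the maximum.

3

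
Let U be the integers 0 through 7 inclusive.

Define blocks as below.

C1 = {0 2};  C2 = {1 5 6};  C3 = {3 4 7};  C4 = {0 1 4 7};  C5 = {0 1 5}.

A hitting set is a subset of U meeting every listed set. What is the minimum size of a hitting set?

The 3 elements {0, 3, 5} hit every block.
The blocks C1, C2, C3 are pairwise disjoint, so any hitting set needs a separate element for each — at least 3. Hence 3 is optimal.

3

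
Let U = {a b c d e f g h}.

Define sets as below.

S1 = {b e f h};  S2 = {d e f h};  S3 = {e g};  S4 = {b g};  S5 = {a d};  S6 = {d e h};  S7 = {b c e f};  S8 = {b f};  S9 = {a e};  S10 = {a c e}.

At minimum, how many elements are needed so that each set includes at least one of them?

3

The 3 elements {b, d, e} hit every set.
The sets S3, S5, S8 are pairwise disjoint, so any hitting set needs a separate element for each — at least 3. Hence 3 is optimal.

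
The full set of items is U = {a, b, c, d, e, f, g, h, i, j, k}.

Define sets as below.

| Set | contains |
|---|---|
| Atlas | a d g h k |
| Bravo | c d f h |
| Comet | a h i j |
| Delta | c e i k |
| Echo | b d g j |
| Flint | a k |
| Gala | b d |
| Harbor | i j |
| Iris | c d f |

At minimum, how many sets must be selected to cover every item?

4

Take {Atlas, Delta, Echo, Iris}. Their union is {a, b, c, d, e, f, g, h, i, j, k}, which is all 11 items.
No 3 of the 9 sets cover everything (all 84 combinations miss at least one item), so 4 is optimal.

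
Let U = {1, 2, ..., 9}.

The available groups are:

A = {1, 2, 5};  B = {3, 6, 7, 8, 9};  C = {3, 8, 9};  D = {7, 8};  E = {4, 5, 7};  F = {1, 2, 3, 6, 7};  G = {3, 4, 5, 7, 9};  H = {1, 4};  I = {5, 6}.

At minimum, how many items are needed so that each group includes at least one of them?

3

Take T = {1, 5, 8}. Each listed group contains at least one of these, so T is a hitting set of size 3.
The groups D, H, I are pairwise disjoint, so any hitting set needs a separate item for each — at least 3. Hence 3 is optimal.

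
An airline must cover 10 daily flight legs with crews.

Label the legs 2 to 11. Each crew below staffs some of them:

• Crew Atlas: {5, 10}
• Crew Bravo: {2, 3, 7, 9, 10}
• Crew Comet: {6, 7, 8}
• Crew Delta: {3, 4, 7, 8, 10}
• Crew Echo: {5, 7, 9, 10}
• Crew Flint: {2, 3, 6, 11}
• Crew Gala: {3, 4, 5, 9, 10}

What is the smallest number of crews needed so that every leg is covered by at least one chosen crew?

3

Delta and Echo and Flint together: Delta ∪ Echo ∪ Flint = {2, 3, 4, 5, 6, 7, 8, 9, 10, 11} — every leg is covered.
Only Flint contains 11, so Flint is forced; the remaining 6 legs need at least 2 more crews (each remaining crew adds at most 4) — so at least 3 crews are needed, and 3 is optimal.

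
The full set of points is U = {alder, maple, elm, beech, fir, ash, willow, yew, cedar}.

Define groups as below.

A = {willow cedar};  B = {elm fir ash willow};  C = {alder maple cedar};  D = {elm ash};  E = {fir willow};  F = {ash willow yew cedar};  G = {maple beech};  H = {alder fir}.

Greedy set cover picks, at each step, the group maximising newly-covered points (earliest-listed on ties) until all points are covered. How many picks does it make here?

Greedy: pick B (covers 4 new) → pick C (covers 3 new) → pick F (covers 1 new) → pick G (covers 1 new). Total picks: 4.

4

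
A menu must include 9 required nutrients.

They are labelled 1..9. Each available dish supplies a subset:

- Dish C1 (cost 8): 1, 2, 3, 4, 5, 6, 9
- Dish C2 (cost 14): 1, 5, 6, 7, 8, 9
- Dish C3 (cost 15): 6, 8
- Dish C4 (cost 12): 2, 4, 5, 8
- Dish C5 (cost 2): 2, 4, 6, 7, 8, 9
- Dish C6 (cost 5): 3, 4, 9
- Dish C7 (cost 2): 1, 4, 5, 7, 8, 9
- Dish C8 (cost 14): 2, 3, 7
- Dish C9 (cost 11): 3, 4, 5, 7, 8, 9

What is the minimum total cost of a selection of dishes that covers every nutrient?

C5, C6, C7 together cover every nutrient (C5 ∪ C6 ∪ C7 = {1, 2, 3, 4, 5, 6, 7, 8, 9}); total cost 2 + 5 + 2 = 9.
No covering selection has total cost below 9.

9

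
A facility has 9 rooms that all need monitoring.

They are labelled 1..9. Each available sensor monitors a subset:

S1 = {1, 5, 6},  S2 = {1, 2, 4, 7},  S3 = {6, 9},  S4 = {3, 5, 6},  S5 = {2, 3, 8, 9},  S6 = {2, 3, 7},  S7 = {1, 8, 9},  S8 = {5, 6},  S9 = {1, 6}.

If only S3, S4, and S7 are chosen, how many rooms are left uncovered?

3

Union of S3, S4, S7 = {1, 3, 5, 6, 8, 9}.
Not covered: 2, 4, 7 — 3 rooms.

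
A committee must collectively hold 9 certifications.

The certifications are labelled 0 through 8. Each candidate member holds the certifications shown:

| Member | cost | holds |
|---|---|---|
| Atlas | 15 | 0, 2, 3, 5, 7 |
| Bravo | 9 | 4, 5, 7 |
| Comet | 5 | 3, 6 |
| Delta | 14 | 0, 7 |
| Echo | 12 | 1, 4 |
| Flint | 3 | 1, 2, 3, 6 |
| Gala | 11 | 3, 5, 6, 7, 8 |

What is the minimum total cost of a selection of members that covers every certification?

Bravo, Delta, Flint, Gala together cover every certification (Bravo ∪ Delta ∪ Flint ∪ Gala = {0, 1, 2, 3, 4, 5, 6, 7, 8}); total cost 9 + 14 + 3 + 11 = 37.
No covering selection has total cost below 37.

37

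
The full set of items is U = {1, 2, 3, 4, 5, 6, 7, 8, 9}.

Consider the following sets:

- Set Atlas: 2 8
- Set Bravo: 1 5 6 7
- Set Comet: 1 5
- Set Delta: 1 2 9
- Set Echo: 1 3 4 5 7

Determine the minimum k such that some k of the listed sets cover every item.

4

Atlas, Bravo, Delta, and Echo cover everything between them: the union {1, 2, 3, 4, 5, 6, 7, 8, 9} is all of U.
Only Bravo contains 6, so Bravo is forced; the remaining 5 items need at least 3 more sets (each remaining set adds at most 2) — so at least 4 sets are needed, and 4 is optimal.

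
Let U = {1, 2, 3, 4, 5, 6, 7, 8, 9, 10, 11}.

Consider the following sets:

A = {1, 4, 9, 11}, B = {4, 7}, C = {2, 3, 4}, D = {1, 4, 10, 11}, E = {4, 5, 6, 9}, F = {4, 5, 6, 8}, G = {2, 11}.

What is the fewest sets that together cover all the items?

5

B, C, D, E, and F cover everything between them: the union {1, 2, 3, 4, 5, 6, 7, 8, 9, 10, 11} is all of U.
No 4 of the 7 sets cover everything (all 35 combinations miss at least one item), so 5 is optimal.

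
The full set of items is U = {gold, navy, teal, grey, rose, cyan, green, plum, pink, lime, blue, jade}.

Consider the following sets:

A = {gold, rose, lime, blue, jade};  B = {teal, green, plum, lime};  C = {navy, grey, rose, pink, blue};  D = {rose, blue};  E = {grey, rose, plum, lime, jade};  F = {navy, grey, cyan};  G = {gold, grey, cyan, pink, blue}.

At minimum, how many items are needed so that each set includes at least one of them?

H = {grey, lime, blue} meets every set (each contains at least one member of H), and |H| = 3.
The sets B, D, F are pairwise disjoint, so any hitting set needs a separate item for each — at least 3. Hence 3 is optimal.

3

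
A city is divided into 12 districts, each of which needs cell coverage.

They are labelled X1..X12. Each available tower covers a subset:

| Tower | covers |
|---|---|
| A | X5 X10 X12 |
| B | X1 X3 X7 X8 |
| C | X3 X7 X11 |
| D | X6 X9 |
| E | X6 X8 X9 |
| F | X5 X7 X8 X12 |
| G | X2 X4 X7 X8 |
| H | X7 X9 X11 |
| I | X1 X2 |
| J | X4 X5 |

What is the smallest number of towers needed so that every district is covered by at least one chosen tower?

A and C and D and G and I together: A ∪ C ∪ D ∪ G ∪ I = {X1, X2, X3, X4, X5, X6, X7, X8, X9, X10, X11, X12} — every district is covered.
No 4 of the 10 towers cover everything (all 210 combinations miss at least one district), so 5 is optimal.

5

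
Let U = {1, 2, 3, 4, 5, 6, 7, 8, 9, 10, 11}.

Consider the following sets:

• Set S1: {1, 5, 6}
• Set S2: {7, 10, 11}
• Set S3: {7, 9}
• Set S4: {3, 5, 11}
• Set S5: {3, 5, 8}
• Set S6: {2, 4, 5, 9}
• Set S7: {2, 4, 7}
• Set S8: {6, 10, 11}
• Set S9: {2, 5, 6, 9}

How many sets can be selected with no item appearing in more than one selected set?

S3, S5, S8 are pairwise disjoint (S3={7,9}; S5={3,5,8}; S8={6,10,11}).
Every remaining set overlaps one of these, and no 4 of the listed sets are pairwise disjoint, so 3 is the maximum.

3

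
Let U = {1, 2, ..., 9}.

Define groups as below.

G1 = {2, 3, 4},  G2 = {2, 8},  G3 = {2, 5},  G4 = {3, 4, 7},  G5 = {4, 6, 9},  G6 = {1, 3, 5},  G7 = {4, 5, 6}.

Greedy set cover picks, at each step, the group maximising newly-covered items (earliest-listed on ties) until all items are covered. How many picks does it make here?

Greedy: pick G1 (covers 3 new) → pick G5 (covers 2 new) → pick G6 (covers 2 new) → pick G2 (covers 1 new) → pick G4 (covers 1 new). Total picks: 5.
(The true minimum cover uses only 4 groups, so greedy is not optimal here.)

5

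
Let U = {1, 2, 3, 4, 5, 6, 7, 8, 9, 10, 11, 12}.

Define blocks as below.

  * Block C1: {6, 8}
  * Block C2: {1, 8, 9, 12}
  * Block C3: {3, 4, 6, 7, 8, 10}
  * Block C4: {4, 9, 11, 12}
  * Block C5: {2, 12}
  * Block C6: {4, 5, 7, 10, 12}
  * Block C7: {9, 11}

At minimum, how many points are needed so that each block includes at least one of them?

3

The 3 points {8, 11, 12} hit every block.
The blocks C1, C5, C7 are pairwise disjoint, so any hitting set needs a separate point for each — at least 3. Hence 3 is optimal.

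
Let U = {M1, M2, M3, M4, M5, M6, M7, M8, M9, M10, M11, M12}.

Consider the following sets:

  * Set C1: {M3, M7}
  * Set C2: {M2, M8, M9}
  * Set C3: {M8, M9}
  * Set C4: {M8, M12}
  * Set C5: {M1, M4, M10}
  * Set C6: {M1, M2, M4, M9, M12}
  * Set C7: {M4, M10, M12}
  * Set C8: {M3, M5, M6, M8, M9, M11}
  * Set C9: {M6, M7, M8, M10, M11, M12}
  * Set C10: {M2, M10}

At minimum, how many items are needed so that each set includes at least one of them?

H = {M3, M9, M10, M12} meets every set (each contains at least one member of H), and |H| = 4.
No choice of 3 items meets every set, so 4 is the minimum.

4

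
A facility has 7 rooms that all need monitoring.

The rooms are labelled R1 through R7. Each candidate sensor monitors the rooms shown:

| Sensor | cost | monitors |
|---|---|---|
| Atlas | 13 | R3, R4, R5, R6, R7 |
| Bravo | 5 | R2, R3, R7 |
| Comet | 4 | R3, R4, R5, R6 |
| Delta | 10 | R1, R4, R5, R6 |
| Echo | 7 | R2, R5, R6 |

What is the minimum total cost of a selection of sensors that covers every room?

Bravo, Delta together cover every room (Bravo ∪ Delta = {R1, R2, R3, R4, R5, R6, R7}); total cost 5 + 10 = 15.
The greedy pick Comet, Bravo, Delta costs 19; no covering selection beats 15.

15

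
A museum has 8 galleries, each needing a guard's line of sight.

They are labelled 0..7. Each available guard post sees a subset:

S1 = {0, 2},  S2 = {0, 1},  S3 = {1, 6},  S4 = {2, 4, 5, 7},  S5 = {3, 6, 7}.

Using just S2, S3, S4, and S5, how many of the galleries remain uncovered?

0

Union of S2, S3, S4, S5 = {0, 1, 2, 3, 4, 5, 6, 7} — that's every gallery, so 0 are uncovered.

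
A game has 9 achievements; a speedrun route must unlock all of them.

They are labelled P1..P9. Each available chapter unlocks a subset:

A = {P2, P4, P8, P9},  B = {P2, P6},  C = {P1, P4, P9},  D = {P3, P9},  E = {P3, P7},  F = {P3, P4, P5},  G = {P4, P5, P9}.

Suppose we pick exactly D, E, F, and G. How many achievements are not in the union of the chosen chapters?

4

Union of D, E, F, G = {P3, P4, P5, P7, P9}.
Not covered: P1, P2, P6, P8 — 4 achievements.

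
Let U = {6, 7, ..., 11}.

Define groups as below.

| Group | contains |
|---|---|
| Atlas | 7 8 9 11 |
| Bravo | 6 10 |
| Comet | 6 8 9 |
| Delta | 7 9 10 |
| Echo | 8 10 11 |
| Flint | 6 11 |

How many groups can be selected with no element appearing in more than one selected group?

Delta, Flint are pairwise disjoint (Delta={7,9,10}; Flint={6,11}).
Every remaining group overlaps one of these, and no 3 of the listed groups are pairwise disjoint, so 2 is the maximum.

2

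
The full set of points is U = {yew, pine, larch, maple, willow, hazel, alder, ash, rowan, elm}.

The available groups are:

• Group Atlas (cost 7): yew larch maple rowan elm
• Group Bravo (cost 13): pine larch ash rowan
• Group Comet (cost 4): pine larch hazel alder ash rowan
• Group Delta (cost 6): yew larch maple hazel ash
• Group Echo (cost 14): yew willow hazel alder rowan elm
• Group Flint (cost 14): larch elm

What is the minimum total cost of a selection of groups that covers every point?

24

Comet, Delta, Echo together cover every point (Comet ∪ Delta ∪ Echo = {yew, pine, larch, maple, willow, hazel, alder, ash, rowan, elm}); total cost 4 + 6 + 14 = 24.
The greedy pick Comet, Atlas, Echo costs 25; no covering selection beats 24.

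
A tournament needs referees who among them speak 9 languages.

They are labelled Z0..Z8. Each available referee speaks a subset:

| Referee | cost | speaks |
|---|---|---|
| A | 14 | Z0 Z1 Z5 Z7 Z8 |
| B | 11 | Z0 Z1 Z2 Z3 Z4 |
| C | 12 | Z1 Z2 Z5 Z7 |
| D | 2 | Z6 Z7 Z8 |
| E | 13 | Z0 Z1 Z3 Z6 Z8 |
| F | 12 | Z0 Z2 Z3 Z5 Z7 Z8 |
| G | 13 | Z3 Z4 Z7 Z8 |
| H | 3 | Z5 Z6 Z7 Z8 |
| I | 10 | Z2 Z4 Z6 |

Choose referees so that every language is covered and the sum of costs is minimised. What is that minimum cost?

B, H together cover every language (B ∪ H = {Z0, Z1, Z2, Z3, Z4, Z5, Z6, Z7, Z8}); total cost 11 + 3 = 14.
The greedy pick D, B, H costs 16; no covering selection beats 14.

14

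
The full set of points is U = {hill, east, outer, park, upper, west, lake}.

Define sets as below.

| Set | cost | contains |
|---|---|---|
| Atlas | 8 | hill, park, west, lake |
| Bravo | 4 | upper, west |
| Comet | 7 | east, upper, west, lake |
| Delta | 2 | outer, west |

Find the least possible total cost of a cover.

Atlas, Comet, Delta together cover every point (Atlas ∪ Comet ∪ Delta = {hill, east, outer, park, upper, west, lake}); total cost 8 + 7 + 2 = 17.
No covering selection has total cost below 17.

17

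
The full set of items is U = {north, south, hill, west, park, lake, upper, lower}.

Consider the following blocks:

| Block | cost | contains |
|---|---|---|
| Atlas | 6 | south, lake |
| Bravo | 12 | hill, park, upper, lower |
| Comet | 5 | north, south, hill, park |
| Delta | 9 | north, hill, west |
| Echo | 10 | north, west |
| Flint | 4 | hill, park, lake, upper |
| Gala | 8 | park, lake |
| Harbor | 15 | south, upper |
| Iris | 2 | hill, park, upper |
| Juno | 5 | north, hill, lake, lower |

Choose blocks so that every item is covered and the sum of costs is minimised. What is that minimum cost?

21

Comet, Delta, Iris, Juno together cover every item (Comet ∪ Delta ∪ Iris ∪ Juno = {north, south, hill, west, park, lake, upper, lower}); total cost 5 + 9 + 2 + 5 = 21.
No covering selection has total cost below 21.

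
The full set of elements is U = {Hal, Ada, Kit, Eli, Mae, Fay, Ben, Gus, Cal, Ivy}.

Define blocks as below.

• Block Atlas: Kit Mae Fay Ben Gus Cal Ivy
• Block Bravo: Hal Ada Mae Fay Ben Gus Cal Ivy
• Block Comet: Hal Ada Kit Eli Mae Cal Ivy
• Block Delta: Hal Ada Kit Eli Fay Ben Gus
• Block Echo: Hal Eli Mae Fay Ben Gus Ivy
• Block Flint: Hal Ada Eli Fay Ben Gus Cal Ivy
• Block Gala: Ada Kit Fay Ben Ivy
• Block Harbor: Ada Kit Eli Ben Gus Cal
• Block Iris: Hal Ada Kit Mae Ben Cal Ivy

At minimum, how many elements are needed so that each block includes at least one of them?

Take H = {Ada, Fay}. Each listed block contains at least one of these, so H is a hitting set of size 2.
No single element lies in every block, so at least 2 are needed and 2 is optimal.

2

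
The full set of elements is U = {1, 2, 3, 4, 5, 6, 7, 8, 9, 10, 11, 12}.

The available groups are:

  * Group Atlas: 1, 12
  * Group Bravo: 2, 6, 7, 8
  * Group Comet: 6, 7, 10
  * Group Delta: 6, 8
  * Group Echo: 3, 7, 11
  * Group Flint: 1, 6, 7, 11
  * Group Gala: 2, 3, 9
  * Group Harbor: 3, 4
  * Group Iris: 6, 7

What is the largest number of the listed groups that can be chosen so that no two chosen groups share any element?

Atlas, Bravo, Harbor are pairwise disjoint (Atlas={1,12}; Bravo={2,6,7,8}; Harbor={3,4}).
Every remaining group overlaps one of these, and no 4 of the listed groups are pairwise disjoint, so 3 is the maximum.

3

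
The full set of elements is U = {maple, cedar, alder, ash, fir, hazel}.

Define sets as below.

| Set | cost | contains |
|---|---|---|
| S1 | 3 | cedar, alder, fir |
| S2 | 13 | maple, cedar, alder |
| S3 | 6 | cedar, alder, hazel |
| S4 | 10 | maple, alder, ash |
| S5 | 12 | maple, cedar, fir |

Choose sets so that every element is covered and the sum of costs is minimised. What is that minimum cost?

19

S1, S3, S4 together cover every element (S1 ∪ S3 ∪ S4 = {maple, cedar, alder, ash, fir, hazel}); total cost 3 + 6 + 10 = 19.
No covering selection has total cost below 19.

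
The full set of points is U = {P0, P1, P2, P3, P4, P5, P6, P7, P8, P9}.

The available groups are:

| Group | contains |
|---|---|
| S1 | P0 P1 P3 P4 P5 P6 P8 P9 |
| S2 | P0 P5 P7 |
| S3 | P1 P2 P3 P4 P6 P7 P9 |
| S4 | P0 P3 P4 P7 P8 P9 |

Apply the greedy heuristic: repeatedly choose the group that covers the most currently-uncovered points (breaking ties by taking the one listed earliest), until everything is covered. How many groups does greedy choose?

Greedy: pick S1 (covers 8 new) → pick S3 (covers 2 new). Total picks: 2.

2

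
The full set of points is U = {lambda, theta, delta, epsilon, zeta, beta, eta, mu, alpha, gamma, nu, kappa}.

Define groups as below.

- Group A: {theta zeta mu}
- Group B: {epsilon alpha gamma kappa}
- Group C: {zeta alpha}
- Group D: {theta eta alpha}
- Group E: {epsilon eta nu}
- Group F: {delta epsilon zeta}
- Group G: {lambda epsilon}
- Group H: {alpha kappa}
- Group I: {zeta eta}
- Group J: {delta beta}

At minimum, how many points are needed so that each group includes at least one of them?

4

T = {delta, epsilon, zeta, alpha} meets every group (each contains at least one member of T), and |T| = 4.
The groups G, H, I, J are pairwise disjoint, so any hitting set needs a separate point for each — at least 4. Hence 4 is optimal.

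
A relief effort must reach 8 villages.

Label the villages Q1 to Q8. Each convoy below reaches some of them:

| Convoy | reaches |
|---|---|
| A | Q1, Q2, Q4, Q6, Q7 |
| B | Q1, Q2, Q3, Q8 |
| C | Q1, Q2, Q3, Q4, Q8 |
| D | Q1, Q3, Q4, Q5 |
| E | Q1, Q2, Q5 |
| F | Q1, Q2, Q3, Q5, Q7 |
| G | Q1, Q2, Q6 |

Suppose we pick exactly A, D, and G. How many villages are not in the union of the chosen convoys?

Union of A, D, G = {Q1, Q2, Q3, Q4, Q5, Q6, Q7}.
Not covered: Q8 — 1 village.

1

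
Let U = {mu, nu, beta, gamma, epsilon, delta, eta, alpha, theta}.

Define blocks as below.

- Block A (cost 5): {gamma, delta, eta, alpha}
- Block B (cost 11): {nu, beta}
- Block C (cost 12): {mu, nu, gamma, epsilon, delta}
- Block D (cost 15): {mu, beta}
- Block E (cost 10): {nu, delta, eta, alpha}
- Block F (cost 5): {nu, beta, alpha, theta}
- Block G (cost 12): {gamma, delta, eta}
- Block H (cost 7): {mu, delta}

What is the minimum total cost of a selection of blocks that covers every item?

22

A, C, F together cover every item (A ∪ C ∪ F = {mu, nu, beta, gamma, epsilon, delta, eta, alpha, theta}); total cost 5 + 12 + 5 = 22.
No covering selection has total cost below 22.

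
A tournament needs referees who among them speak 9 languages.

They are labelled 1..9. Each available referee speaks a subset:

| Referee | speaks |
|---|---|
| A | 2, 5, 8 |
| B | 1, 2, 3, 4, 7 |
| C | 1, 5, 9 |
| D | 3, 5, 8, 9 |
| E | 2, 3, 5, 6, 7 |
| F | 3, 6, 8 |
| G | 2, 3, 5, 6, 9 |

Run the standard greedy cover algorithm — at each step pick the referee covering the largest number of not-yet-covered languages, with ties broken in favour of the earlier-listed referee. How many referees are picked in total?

3

Greedy: pick B (covers 5 new) → pick D (covers 3 new) → pick E (covers 1 new). Total picks: 3.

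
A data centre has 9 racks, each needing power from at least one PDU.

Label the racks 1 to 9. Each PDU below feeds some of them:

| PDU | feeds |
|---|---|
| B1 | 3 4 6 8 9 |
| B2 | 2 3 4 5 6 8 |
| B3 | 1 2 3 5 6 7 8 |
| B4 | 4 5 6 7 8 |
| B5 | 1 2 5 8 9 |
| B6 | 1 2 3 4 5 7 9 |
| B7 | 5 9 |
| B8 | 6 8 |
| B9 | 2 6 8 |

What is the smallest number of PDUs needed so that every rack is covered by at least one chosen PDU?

2

B6 and B8 together: B6 ∪ B8 = {1, 2, 3, 4, 5, 6, 7, 8, 9} — every rack is covered.
No single PDU has all 9 racks (the largest, B3, has 7), so 2 is optimal.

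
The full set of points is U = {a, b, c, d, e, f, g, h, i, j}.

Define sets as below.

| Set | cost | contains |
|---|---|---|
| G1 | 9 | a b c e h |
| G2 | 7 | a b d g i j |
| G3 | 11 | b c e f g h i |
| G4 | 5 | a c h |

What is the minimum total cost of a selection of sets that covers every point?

G2, G3 together cover every point (G2 ∪ G3 = {a, b, c, d, e, f, g, h, i, j}); total cost 7 + 11 = 18.
The greedy pick G2, G4, G3 costs 23; no covering selection beats 18.

18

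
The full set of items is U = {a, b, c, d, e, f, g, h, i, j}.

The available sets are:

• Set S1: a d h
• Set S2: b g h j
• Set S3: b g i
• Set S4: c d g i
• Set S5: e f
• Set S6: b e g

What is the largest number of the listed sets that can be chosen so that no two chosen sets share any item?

S1, S3, S5 are pairwise disjoint (S1={a,d,h}; S3={b,g,i}; S5={e,f}).
Every remaining set overlaps one of these, and no 4 of the listed sets are pairwise disjoint, so 3 is the maximum.

3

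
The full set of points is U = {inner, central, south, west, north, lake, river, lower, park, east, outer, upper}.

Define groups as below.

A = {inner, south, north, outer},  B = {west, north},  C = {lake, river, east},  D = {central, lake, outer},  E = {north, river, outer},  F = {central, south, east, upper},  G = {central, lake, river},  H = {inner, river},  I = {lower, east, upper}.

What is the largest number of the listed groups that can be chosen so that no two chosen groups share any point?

B, D, H, I are pairwise disjoint (B={west,north}; D={central,lake,outer}; H={inner,river}; I={lower,east,upper}).
Every remaining group overlaps one of these, and no 5 of the listed groups are pairwise disjoint, so 4 is the maximum.

4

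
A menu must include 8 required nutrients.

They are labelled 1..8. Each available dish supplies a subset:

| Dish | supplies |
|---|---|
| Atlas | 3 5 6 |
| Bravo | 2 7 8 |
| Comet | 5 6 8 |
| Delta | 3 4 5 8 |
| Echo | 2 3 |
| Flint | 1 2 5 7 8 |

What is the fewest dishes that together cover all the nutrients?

3

Atlas and Delta and Flint together: Atlas ∪ Delta ∪ Flint = {1, 2, 3, 4, 5, 6, 7, 8} — every nutrient is covered.
Only Flint contains 1, so Flint is forced; the remaining 3 nutrients need at least 2 more dishes (each remaining dish adds at most 2) — so at least 3 dishes are needed, and 3 is optimal.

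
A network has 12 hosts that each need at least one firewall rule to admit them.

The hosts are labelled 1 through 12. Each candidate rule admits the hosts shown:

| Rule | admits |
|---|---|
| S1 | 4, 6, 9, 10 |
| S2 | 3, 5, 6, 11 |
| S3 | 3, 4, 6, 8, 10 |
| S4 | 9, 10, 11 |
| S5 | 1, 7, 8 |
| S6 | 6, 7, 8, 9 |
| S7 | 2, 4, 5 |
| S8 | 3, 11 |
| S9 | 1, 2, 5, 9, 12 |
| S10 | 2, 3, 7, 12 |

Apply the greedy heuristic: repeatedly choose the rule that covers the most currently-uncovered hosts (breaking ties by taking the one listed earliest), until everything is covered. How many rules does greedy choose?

Greedy: pick S3 (covers 5 new) → pick S9 (covers 5 new) → pick S2 (covers 1 new) → pick S5 (covers 1 new). Total picks: 4.

4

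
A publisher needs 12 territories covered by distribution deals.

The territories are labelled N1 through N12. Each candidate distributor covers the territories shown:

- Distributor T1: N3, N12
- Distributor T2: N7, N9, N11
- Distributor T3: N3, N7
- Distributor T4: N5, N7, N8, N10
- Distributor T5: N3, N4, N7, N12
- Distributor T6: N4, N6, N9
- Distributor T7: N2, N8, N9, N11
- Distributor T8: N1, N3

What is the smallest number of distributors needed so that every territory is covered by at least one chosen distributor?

5

T4 and T5 and T6 and T7 and T8 together: T4 ∪ T5 ∪ T6 ∪ T7 ∪ T8 = {N1, N2, N3, N4, N5, N6, N7, N8, N9, N10, N11, N12} — every territory is covered.
No 4 of the 8 distributors cover everything (all 70 combinations miss at least one territory), so 5 is optimal.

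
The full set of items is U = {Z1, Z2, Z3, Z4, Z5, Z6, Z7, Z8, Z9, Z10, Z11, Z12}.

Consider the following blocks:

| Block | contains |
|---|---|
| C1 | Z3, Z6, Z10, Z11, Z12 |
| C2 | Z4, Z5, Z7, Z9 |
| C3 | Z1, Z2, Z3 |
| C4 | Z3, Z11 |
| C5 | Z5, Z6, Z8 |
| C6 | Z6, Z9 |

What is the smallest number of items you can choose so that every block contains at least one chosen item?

3

H = {Z3, Z4, Z6} meets every block (each contains at least one member of H), and |H| = 3.
No choice of 2 items meets every block, so 3 is the minimum.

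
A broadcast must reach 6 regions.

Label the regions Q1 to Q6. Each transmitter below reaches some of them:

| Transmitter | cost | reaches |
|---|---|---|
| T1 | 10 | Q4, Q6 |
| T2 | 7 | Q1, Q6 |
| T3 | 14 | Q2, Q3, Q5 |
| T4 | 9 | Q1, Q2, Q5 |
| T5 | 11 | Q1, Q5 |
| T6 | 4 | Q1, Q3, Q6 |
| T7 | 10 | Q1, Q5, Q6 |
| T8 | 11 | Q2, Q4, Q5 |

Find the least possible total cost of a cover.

15

T6, T8 together cover every region (T6 ∪ T8 = {Q1, Q2, Q3, Q4, Q5, Q6}); total cost 4 + 11 = 15.
No covering selection has total cost below 15.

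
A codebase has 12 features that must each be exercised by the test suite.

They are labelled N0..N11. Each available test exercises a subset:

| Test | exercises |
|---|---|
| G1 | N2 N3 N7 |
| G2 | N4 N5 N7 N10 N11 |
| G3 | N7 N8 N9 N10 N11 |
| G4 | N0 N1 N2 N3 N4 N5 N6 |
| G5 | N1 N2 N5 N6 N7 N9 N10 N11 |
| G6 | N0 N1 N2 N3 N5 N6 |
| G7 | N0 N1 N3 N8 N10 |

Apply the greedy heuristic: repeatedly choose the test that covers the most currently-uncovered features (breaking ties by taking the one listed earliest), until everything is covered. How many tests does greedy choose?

3

Greedy: pick G5 (covers 8 new) → pick G4 (covers 3 new) → pick G3 (covers 1 new). Total picks: 3.
(The true minimum cover uses only 2 tests, so greedy is not optimal here.)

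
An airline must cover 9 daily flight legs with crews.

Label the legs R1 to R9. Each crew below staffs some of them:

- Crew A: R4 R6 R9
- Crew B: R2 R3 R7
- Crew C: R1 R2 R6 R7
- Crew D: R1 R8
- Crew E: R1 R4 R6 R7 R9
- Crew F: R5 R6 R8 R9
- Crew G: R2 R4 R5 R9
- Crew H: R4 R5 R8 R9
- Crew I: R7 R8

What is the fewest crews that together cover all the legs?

B and E and F together: B ∪ E ∪ F = {R1, R2, R3, R4, R5, R6, R7, R8, R9} — every leg is covered.
Only B contains R3, so B is forced; the remaining 6 legs need at least 2 more crews (each remaining crew adds at most 4) — so at least 3 crews are needed, and 3 is optimal.

3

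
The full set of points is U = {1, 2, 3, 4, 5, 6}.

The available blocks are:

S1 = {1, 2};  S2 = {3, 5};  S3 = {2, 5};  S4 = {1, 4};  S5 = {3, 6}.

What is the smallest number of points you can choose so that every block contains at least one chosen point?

3

H = {2, 3, 4} meets every block (each contains at least one member of H), and |H| = 3.
The blocks S3, S4, S5 are pairwise disjoint, so any hitting set needs a separate point for each — at least 3. Hence 3 is optimal.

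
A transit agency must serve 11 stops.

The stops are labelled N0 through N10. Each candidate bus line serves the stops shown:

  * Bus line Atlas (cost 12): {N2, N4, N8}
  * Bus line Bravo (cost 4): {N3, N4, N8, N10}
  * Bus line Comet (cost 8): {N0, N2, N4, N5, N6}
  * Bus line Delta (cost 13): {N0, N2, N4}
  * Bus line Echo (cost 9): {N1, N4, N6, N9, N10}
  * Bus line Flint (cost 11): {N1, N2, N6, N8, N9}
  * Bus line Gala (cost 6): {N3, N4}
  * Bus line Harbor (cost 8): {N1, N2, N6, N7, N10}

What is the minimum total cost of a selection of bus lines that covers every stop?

Bravo, Comet, Echo, Harbor together cover every stop (Bravo ∪ Comet ∪ Echo ∪ Harbor = {N0, N1, N2, N3, N4, N5, N6, N7, N8, N9, N10}); total cost 4 + 8 + 9 + 8 = 29.
No covering selection has total cost below 29.

29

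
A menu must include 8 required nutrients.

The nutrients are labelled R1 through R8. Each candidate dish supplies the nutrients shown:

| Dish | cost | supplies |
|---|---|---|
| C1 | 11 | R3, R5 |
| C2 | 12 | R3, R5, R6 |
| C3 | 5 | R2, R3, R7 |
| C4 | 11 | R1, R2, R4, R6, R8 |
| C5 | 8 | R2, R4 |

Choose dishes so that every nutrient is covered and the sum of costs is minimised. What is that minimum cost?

27

C1, C3, C4 together cover every nutrient (C1 ∪ C3 ∪ C4 = {R1, R2, R3, R4, R5, R6, R7, R8}); total cost 11 + 5 + 11 = 27.
No covering selection has total cost below 27.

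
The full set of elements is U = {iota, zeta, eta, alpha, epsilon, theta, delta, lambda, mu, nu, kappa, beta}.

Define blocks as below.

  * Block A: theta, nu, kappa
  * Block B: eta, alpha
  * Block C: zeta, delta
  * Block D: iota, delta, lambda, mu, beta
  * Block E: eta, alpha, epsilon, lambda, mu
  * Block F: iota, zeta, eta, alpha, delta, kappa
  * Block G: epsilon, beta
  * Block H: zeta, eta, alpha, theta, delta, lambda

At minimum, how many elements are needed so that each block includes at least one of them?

4

T = {eta, epsilon, delta, nu} meets every block (each contains at least one member of T), and |T| = 4.
The blocks A, B, C, G are pairwise disjoint, so any hitting set needs a separate element for each — at least 4. Hence 4 is optimal.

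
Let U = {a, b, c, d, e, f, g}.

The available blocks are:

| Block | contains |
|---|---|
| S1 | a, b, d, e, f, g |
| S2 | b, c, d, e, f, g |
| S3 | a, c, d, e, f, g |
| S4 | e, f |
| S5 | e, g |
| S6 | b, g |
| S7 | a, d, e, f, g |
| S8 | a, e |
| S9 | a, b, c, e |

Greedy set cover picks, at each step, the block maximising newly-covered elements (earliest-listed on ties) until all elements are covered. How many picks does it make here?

2

Greedy: pick S1 (covers 6 new) → pick S2 (covers 1 new). Total picks: 2.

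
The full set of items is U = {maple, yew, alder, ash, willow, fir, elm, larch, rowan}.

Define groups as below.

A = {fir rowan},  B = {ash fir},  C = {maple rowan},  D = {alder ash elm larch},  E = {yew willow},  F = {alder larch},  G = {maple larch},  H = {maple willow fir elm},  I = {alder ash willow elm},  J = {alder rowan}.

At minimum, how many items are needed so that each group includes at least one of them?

T = {maple, yew, alder, fir} meets every group (each contains at least one member of T), and |T| = 4.
The groups B, C, E, F are pairwise disjoint, so any hitting set needs a separate item for each — at least 4. Hence 4 is optimal.

4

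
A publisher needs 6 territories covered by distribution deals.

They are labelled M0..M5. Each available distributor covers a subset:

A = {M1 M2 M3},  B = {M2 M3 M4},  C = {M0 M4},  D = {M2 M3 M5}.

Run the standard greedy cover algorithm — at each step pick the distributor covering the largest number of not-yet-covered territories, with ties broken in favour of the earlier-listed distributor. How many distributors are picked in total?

3

Greedy: pick A (covers 3 new) → pick C (covers 2 new) → pick D (covers 1 new). Total picks: 3.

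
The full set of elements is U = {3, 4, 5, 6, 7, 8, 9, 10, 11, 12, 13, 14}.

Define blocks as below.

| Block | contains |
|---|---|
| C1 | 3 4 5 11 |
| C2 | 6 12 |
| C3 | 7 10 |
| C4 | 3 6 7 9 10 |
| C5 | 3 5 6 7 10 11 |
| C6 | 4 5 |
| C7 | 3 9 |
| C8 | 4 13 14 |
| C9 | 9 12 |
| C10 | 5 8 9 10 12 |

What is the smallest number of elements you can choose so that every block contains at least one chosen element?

H = {4, 7, 9, 12} meets every block (each contains at least one member of H), and |H| = 4.
The blocks C2, C3, C6, C7 are pairwise disjoint, so any hitting set needs a separate element for each — at least 4. Hence 4 is optimal.

4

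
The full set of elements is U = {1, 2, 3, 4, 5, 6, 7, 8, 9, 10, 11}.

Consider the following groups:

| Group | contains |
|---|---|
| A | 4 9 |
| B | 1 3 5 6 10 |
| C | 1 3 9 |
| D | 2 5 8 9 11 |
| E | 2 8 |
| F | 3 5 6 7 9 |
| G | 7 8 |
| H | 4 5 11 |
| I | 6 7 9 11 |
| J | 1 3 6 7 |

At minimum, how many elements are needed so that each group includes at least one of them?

T = {2, 5, 7, 9} meets every group (each contains at least one member of T), and |T| = 4.
No choice of 3 elements meets every group, so 4 is the minimum.

4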